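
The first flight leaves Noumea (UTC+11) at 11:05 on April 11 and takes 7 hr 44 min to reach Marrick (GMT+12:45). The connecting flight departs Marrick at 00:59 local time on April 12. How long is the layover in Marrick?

4 hours 25 minutes

Convert departure to UTC: 11:05 − 11:00 = 00:05 UTC on Apr 11.
Add 7 hours and 44 minutes flight time → 07:49 UTC.
Marrick is UTC+12:45, so local arrival = 07:49 + 12:45 = 20:34 on Apr 11.
Layover = 00:59 − 20:34 (+1 day) = 4 hours 25 minutes.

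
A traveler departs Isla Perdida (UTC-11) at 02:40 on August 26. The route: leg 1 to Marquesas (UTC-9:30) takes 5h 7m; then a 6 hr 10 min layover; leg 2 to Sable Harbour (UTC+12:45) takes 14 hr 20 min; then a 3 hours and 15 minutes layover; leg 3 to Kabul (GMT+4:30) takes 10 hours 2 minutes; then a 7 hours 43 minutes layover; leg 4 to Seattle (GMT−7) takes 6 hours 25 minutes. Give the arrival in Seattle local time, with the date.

Convert departure to UTC: 02:40 + 11:00 = 13:40 UTC on Aug 26.
Add 5 hours 7 minutes leg 1 → 18:47 UTC.
Add 6 hours 10 minutes layover in Marquesas → 00:57 UTC (Aug 27).
Add 14 hours 20 minutes leg 2 → 15:17 UTC.
Add 3 hours and 15 minutes layover in Sable Harbour → 18:32 UTC.
Add 10 hours 2 minutes leg 3 → 04:34 UTC (Aug 28).
Add 7 hours and 43 minutes layover in Kabul → 12:17 UTC.
Add 6 hours 25 minutes leg 4 → 18:42 UTC.
Seattle is UTC−7:00, so local arrival = 18:42 − 7:00 = 11:42 on Aug 28.

11:42 on August 28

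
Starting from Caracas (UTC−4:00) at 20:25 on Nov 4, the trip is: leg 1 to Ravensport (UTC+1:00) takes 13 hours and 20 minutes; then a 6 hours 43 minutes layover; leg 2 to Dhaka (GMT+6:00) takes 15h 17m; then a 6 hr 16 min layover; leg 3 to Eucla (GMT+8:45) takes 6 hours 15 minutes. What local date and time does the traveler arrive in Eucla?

Convert departure to UTC: 20:25 + 4:00 = 00:25 UTC on Nov 5.
Add 13 hours 20 minutes leg 1 → 13:45 UTC.
Add 6 hours and 43 minutes layover in Ravensport → 20:28 UTC.
Add 15 hours and 17 minutes leg 2 → 11:45 UTC (Nov 6).
Add 6 hours and 16 minutes layover in Dhaka → 18:01 UTC.
Add 6 hours and 15 minutes leg 3 → 00:16 UTC (Nov 7).
Eucla is UTC+8:45, so local arrival = 00:16 + 8:45 = 09:01 on Nov 7.

09:01 on Nov 7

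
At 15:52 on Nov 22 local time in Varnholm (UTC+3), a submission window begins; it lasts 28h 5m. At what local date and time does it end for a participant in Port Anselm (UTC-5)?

11:57 on Nov 23

Convert start to UTC: 15:52 − 3:00 = 12:52 UTC on Nov 22.
Add 28 hours and 5 minutes duration → 16:57 UTC (Nov 23).
Port Anselm is UTC−5:00, so local end time = 16:57 − 5:00 = 11:57 on Nov 23.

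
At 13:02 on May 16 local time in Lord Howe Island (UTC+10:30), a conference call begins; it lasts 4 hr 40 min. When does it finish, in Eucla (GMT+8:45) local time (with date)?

15:57 on May 16

Eucla is 1:45 behind Lord Howe Island.
After 4 hours 40 minutes it is 17:42 in Lord Howe Island.
Shift by the zone difference: 17:42 − 1:45 = 15:57 on May 16 in Eucla.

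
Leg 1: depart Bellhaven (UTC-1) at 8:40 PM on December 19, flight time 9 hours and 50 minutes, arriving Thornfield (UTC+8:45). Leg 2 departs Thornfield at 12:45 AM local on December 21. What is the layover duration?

Convert departure to UTC: 8:40 PM + 1:00 = 9:40 PM UTC on Dec 19.
Add 9 hours and 50 minutes flight time → 7:30 AM UTC (Dec 20).
Thornfield is UTC+8:45, so local arrival = 7:30 AM + 8:45 = 4:15 PM on Dec 20.
Layover = 12:45 AM − 4:15 PM (+1 day) = 8 hours 30 minutes.

8 hours 30 minutes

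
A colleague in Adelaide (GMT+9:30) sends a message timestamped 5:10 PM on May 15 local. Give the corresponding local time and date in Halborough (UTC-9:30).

10:10 PM on May 14

Halborough is 19:00 behind Adelaide.
Shift by the zone difference: 5:10 PM − 19:00 = 10:10 PM on May 14 in Halborough.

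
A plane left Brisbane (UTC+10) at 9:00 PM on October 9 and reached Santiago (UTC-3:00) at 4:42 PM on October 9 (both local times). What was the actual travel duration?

8 hours 42 minutes

Departure in UTC: 9:00 PM − 10:00 = 11:00 AM on Oct 9.
Arrival in UTC: 4:42 PM + 3:00 = 7:42 PM on Oct 9.
Elapsed = 7:42 PM − 11:00 AM = 8 hours 42 minutes.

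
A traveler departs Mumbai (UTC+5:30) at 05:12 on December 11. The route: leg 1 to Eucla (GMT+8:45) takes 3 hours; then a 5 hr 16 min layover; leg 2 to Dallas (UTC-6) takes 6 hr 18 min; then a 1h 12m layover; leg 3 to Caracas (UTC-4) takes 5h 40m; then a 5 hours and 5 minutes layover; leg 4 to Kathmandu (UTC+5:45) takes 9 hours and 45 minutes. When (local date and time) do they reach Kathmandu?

Convert departure to UTC: 05:12 − 5:30 = 23:42 UTC on Dec 10.
Add 3 hours leg 1 → 02:42 UTC (Dec 11).
Add 5 hours and 16 minutes layover in Eucla → 07:58 UTC.
Add 6 hours 18 minutes leg 2 → 14:16 UTC.
Add 1 hour 12 minutes layover in Dallas → 15:28 UTC.
Add 5 hours and 40 minutes leg 3 → 21:08 UTC.
Add 5 hours and 5 minutes layover in Caracas → 02:13 UTC (Dec 12).
Add 9 hours and 45 minutes leg 4 → 11:58 UTC.
Kathmandu is UTC+5:45, so local arrival = 11:58 + 5:45 = 17:43 on Dec 12.

17:43 on December 12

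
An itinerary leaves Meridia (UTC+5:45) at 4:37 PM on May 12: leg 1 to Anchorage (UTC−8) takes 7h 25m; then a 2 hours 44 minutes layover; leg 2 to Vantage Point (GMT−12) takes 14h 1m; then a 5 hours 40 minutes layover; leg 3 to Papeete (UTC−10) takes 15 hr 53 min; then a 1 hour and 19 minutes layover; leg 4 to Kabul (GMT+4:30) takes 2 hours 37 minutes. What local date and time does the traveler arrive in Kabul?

Convert departure to UTC: 4:37 PM − 5:45 = 10:52 AM UTC on May 12.
Add 7 hours 25 minutes leg 1 → 6:17 PM UTC.
Add 2 hours and 44 minutes layover in Anchorage → 9:01 PM UTC.
Add 14 hours 1 minute leg 2 → 11:02 AM UTC (May 13).
Add 5 hours 40 minutes layover in Vantage Point → 4:42 PM UTC.
Add 15 hours 53 minutes leg 3 → 8:35 AM UTC (May 14).
Add 1 hour and 19 minutes layover in Papeete → 9:54 AM UTC.
Add 2 hours 37 minutes leg 4 → 12:31 PM UTC.
Kabul is UTC+4:30, so local arrival = 12:31 PM + 4:30 = 5:01 PM on May 14.

5:01 PM on May 14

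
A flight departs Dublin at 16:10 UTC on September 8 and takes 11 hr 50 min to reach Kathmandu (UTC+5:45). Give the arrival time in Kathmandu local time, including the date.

09:45 on Sep 9

Departure is given in UTC: 16:10 on Sep 8.
Add 11 hours 50 minutes → 04:00 UTC (Sep 9).
Kathmandu is UTC+5:45: 04:00 + 5:45 = 09:45 on Sep 9.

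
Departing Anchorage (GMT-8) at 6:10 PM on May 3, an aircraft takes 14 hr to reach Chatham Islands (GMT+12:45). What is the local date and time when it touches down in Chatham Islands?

Convert departure to UTC: 6:10 PM + 8:00 = 2:10 AM UTC on May 4.
Add 14 hours travel time → 4:10 PM UTC.
Chatham Islands is UTC+12:45, so local arrival = 4:10 PM + 12:45 = 4:55 AM on May 5.

4:55 AM on May 5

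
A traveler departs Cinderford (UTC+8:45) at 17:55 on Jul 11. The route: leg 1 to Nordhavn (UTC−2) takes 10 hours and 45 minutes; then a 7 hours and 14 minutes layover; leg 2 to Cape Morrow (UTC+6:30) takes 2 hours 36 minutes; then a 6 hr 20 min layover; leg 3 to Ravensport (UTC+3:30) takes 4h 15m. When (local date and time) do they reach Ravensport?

19:50 on July 12

Convert departure to UTC: 17:55 − 8:45 = 09:10 UTC on Jul 11.
Add 10 hours 45 minutes leg 1 → 19:55 UTC.
Add 7 hours and 14 minutes layover in Nordhavn → 03:09 UTC (Jul 12).
Add 2 hours and 36 minutes leg 2 → 05:45 UTC.
Add 6 hours and 20 minutes layover in Cape Morrow → 12:05 UTC.
Add 4 hours and 15 minutes leg 3 → 16:20 UTC.
Ravensport is UTC+3:30, so local arrival = 16:20 + 3:30 = 19:50 on Jul 12.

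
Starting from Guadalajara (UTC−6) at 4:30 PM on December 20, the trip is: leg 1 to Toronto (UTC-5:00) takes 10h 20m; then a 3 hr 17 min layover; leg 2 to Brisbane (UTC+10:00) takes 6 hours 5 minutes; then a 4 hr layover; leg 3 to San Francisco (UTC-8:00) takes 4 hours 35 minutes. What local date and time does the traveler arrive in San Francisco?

6:47 PM on December 21

Convert departure to UTC: 4:30 PM + 6:00 = 10:30 PM UTC on Dec 20.
Add 10 hours and 20 minutes leg 1 → 8:50 AM UTC (Dec 21).
Add 3 hours 17 minutes layover in Toronto → 12:07 PM UTC.
Add 6 hours 5 minutes leg 2 → 6:12 PM UTC.
Add 4 hours layover in Brisbane → 10:12 PM UTC.
Add 4 hours and 35 minutes leg 3 → 2:47 AM UTC (Dec 22).
San Francisco is UTC−8:00, so local arrival = 2:47 AM − 8:00 = 6:47 PM on Dec 21.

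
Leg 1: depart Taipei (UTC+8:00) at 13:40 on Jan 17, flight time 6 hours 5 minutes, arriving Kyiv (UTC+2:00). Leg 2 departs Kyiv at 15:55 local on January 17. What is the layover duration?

2 hours 10 minutes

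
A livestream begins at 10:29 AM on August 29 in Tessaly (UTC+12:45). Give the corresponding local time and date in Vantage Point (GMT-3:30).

Vantage Point is 16:15 behind Tessaly.
Shift by the zone difference: 10:29 AM − 16:15 = 6:14 PM on Aug 28 in Vantage Point.

6:14 PM on August 28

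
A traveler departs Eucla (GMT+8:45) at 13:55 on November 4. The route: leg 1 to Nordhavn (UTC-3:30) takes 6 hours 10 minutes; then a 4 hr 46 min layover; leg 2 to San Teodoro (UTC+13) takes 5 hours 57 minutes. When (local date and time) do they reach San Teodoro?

Convert departure to UTC: 13:55 − 8:45 = 05:10 UTC on Nov 4.
Add 6 hours 10 minutes leg 1 → 11:20 UTC.
Add 4 hours and 46 minutes layover in Nordhavn → 16:06 UTC.
Add 5 hours 57 minutes leg 2 → 22:03 UTC.
San Teodoro is UTC+13:00, so local arrival = 22:03 + 13:00 = 11:03 on Nov 5.

11:03 on November 5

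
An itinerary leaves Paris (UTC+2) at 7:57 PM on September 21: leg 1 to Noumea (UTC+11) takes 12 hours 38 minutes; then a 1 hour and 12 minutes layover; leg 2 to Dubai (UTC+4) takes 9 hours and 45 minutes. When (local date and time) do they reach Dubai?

9:32 PM on September 22

Convert departure to UTC: 7:57 PM − 2:00 = 5:57 PM UTC on Sep 21.
Add 12 hours and 38 minutes leg 1 → 6:35 AM UTC (Sep 22).
Add 1 hour and 12 minutes layover in Noumea → 7:47 AM UTC.
Add 9 hours and 45 minutes leg 2 → 5:32 PM UTC.
Dubai is UTC+4:00, so local arrival = 5:32 PM + 4:00 = 9:32 PM on Sep 22.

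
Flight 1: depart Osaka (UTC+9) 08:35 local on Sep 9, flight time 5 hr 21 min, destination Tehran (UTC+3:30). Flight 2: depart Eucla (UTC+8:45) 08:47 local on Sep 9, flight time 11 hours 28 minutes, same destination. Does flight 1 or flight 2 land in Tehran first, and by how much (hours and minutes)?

the first, by 6 hours 34 minutes

Flight 1 in UTC: 08:35 − 9:00 = 23:35 on Sep 8.
+5 hours and 21 minutes → arrive 04:56 UTC on Sep 9.
Flight 2 in UTC: 08:47 − 8:45 = 00:02 on Sep 9.
+11 hours 28 minutes → arrive 11:30 UTC on Sep 9.
Flight 1 lands earlier by 6 hours 34 minutes.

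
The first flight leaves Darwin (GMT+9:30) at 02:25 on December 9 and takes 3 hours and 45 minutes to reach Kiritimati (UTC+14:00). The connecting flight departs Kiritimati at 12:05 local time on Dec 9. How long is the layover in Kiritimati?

1 hour 25 minutes

Convert departure to UTC: 02:25 − 9:30 = 16:55 UTC on Dec 8.
Add 3 hours 45 minutes flight time → 20:40 UTC.
Kiritimati is UTC+14:00, so local arrival = 20:40 + 14:00 = 10:40 on Dec 9.
Layover = 12:05 − 10:40 = 1 hour 25 minutes.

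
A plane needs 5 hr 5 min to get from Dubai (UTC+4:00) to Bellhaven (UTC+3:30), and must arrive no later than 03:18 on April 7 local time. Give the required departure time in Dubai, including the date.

Target arrival in UTC: 03:18 − 3:30 = 23:48 on Apr 6.
Subtract 5 hours and 5 minutes → departure 18:43 UTC on Apr 6.
Dubai is UTC+4:00: 18:43 + 4:00 = 22:43 on Apr 6.

22:43 on April 6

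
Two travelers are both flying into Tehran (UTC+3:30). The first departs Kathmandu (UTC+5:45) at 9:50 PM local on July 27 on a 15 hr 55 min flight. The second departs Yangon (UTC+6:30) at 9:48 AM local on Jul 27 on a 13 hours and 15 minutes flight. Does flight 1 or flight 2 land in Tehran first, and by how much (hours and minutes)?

the second, by 15 hours 27 minutes

Flight 1 in UTC: 9:50 PM − 5:45 = 4:05 PM on Jul 27.
+15 hours and 55 minutes → arrive 8:00 AM UTC on Jul 28.
Flight 2 in UTC: 9:48 AM − 6:30 = 3:18 AM on Jul 27.
+13 hours 15 minutes → arrive 4:33 PM UTC on Jul 27.
Flight 2 lands earlier by 15 hours 27 minutes.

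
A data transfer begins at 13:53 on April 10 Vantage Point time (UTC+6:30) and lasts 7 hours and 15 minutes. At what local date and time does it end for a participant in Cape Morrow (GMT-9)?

05:38 on Apr 10

Cape Morrow is 15:30 behind Vantage Point.
After 7 hours and 15 minutes it is 21:08 in Vantage Point.
Shift by the zone difference: 21:08 − 15:30 = 05:38 on Apr 10 in Cape Morrow.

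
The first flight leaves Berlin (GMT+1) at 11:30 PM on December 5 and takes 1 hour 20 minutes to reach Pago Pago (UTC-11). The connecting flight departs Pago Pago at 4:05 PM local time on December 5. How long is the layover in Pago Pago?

3 hours 15 minutes

Convert departure to UTC: 11:30 PM − 1:00 = 10:30 PM UTC on Dec 5.
Add 1 hour 20 minutes flight time → 11:50 PM UTC.
Pago Pago is UTC−11:00, so local arrival = 11:50 PM − 11:00 = 12:50 PM on Dec 5.
Layover = 4:05 PM − 12:50 PM = 3 hours 15 minutes.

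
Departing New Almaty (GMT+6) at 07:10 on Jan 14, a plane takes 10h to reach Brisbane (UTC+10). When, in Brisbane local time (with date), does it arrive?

Convert departure to UTC: 07:10 − 6:00 = 01:10 UTC on Jan 14.
Add 10 hours travel time → 11:10 UTC.
Brisbane is UTC+10:00, so local arrival = 11:10 + 10:00 = 21:10 on Jan 14.

21:10 on January 14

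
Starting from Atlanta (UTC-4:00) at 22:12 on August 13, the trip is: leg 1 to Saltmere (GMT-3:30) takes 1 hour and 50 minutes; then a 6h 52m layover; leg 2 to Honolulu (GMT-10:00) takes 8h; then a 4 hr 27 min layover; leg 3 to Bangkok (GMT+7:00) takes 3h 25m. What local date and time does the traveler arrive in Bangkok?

Convert departure to UTC: 22:12 + 4:00 = 02:12 UTC on Aug 14.
Add 1 hour 50 minutes leg 1 → 04:02 UTC.
Add 6 hours and 52 minutes layover in Saltmere → 10:54 UTC.
Add 8 hours leg 2 → 18:54 UTC.
Add 4 hours and 27 minutes layover in Honolulu → 23:21 UTC.
Add 3 hours 25 minutes leg 3 → 02:46 UTC (Aug 15).
Bangkok is UTC+7:00, so local arrival = 02:46 + 7:00 = 09:46 on Aug 15.

09:46 on August 15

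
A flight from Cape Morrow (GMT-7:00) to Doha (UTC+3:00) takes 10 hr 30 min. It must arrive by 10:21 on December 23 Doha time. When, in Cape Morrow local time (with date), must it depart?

13:51 on December 22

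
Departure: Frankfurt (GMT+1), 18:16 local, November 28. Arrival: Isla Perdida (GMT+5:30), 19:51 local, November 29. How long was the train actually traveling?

Departure in UTC: 18:16 − 1:00 = 17:16 on Nov 28.
Arrival in UTC: 19:51 − 5:30 = 14:21 on Nov 29.
Elapsed = 14:21 − 17:16 (+1 day) = 21 hours 5 minutes.

21 hours 5 minutes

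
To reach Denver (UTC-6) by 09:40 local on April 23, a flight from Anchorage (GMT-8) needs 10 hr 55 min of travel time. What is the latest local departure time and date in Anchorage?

20:45 on April 22

Target arrival in UTC: 09:40 + 6:00 = 15:40 on Apr 23.
Subtract 10 hours and 55 minutes → departure 04:45 UTC on Apr 23.
Anchorage is UTC−8:00: 04:45 − 8:00 = 20:45 on Apr 22.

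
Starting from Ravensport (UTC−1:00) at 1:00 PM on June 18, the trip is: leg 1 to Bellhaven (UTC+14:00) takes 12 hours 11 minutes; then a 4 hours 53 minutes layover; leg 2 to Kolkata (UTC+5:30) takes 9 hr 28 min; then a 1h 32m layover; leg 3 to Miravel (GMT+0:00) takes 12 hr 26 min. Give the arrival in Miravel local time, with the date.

6:30 AM on June 20

Convert departure to UTC: 1:00 PM + 1:00 = 2:00 PM UTC on Jun 18.
Add 12 hours and 11 minutes leg 1 → 2:11 AM UTC (Jun 19).
Add 4 hours 53 minutes layover in Bellhaven → 7:04 AM UTC.
Add 9 hours and 28 minutes leg 2 → 4:32 PM UTC.
Add 1 hour 32 minutes layover in Kolkata → 6:04 PM UTC.
Add 12 hours and 26 minutes leg 3 → 6:30 AM UTC (Jun 20).
Miravel is UTC+0, so local arrival is the same: 6:30 AM on Jun 20.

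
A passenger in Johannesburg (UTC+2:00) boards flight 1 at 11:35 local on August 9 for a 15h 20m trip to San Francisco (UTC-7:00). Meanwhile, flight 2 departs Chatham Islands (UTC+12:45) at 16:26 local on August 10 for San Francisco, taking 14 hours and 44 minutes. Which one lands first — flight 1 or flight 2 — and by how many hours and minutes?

the first, by 17 hours 30 minutes

Flight 1 in UTC: 11:35 − 2:00 = 09:35 on Aug 9.
+15 hours and 20 minutes → arrive 00:55 UTC on Aug 10.
Flight 2 in UTC: 16:26 − 12:45 = 03:41 on Aug 10.
+14 hours and 44 minutes → arrive 18:25 UTC on Aug 10.
Flight 1 lands earlier by 17 hours 30 minutes.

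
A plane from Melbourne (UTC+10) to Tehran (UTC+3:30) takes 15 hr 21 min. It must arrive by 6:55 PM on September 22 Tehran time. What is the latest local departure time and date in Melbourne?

Target arrival in UTC: 6:55 PM − 3:30 = 3:25 PM on Sep 22.
Subtract 15 hours and 21 minutes → departure 12:04 AM UTC on Sep 22.
Melbourne is UTC+10:00: 12:04 AM + 10:00 = 10:04 AM on Sep 22.

10:04 AM on Sep 22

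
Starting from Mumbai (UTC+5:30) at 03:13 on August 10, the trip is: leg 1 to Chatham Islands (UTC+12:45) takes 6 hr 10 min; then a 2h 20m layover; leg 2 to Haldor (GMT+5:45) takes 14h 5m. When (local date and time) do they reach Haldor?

Convert departure to UTC: 03:13 − 5:30 = 21:43 UTC on Aug 9.
Add 6 hours and 10 minutes leg 1 → 03:53 UTC (Aug 10).
Add 2 hours and 20 minutes layover in Chatham Islands → 06:13 UTC.
Add 14 hours and 5 minutes leg 2 → 20:18 UTC.
Haldor is UTC+5:45, so local arrival = 20:18 + 5:45 = 02:03 on Aug 11.

02:03 on August 11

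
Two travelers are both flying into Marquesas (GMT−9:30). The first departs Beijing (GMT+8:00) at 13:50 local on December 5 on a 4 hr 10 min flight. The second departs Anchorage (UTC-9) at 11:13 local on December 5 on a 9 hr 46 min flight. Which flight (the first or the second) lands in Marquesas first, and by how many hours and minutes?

the first, by 19 hours 59 minutes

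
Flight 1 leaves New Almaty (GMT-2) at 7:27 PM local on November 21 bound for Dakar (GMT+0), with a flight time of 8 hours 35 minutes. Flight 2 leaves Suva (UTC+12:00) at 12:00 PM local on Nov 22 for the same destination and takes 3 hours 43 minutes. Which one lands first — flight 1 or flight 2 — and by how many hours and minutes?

the second, by 2 hours 19 minutes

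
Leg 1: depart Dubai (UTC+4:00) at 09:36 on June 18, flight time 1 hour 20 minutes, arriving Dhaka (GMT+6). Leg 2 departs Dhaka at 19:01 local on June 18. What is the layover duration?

Convert departure to UTC: 09:36 − 4:00 = 05:36 UTC on Jun 18.
Add 1 hour 20 minutes flight time → 06:56 UTC.
Dhaka is UTC+6:00, so local arrival = 06:56 + 6:00 = 12:56 on Jun 18.
Layover = 19:01 − 12:56 = 6 hours 5 minutes.

6 hours 5 minutes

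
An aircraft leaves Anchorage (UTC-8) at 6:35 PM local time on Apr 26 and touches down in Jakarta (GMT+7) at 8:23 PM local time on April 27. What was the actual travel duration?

Jakarta is 15:00 ahead of Anchorage.
Clock-face elapsed time (ignoring zones) is 25 hours 48 minutes.
Actual elapsed = 25 hours 48 minutes − 15:00 = 10 hours 48 minutes.

10 hours 48 minutes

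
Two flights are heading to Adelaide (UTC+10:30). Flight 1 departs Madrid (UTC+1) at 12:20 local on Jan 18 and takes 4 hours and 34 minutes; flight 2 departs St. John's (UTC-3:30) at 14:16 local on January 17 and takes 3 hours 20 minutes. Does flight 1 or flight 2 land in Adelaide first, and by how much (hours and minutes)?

Flight 1 in UTC: 12:20 − 1:00 = 11:20 on Jan 18.
+4 hours and 34 minutes → arrive 15:54 UTC on Jan 18.
Flight 2 in UTC: 14:16 + 3:30 = 17:46 on Jan 17.
+3 hours and 20 minutes → arrive 21:06 UTC on Jan 17.
Flight 2 lands earlier by 18 hours 48 minutes.

the second, by 18 hours 48 minutes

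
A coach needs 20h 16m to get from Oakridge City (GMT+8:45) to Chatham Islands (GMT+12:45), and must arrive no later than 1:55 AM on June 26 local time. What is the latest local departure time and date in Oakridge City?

Target arrival in UTC: 1:55 AM − 12:45 = 1:10 PM on Jun 25.
Subtract 20 hours 16 minutes → departure 4:54 PM UTC on Jun 24.
Oakridge City is UTC+8:45: 4:54 PM + 8:45 = 1:39 AM on Jun 25.

1:39 AM on June 25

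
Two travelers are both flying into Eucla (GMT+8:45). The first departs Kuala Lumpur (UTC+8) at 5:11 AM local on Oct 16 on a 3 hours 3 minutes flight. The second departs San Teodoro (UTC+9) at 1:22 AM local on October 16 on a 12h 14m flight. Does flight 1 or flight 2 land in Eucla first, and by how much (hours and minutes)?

Flight 1 in UTC: 5:11 AM − 8:00 = 9:11 PM on Oct 15.
+3 hours and 3 minutes → arrive 12:14 AM UTC on Oct 16.
Flight 2 in UTC: 1:22 AM − 9:00 = 4:22 PM on Oct 15.
+12 hours and 14 minutes → arrive 4:36 AM UTC on Oct 16.
Flight 1 lands earlier by 4 hours 22 minutes.

the first, by 4 hours 22 minutes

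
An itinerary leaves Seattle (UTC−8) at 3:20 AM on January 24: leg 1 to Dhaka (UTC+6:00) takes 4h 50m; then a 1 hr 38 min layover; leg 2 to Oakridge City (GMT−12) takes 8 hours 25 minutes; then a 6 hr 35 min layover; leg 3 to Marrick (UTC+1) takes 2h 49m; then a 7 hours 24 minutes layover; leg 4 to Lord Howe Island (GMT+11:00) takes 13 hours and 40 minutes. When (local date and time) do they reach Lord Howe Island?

Convert departure to UTC: 3:20 AM + 8:00 = 11:20 AM UTC on Jan 24.
Add 4 hours and 50 minutes leg 1 → 4:10 PM UTC.
Add 1 hour 38 minutes layover in Dhaka → 5:48 PM UTC.
Add 8 hours 25 minutes leg 2 → 2:13 AM UTC (Jan 25).
Add 6 hours 35 minutes layover in Oakridge City → 8:48 AM UTC.
Add 2 hours and 49 minutes leg 3 → 11:37 AM UTC.
Add 7 hours and 24 minutes layover in Marrick → 7:01 PM UTC.
Add 13 hours and 40 minutes leg 4 → 8:41 AM UTC (Jan 26).
Lord Howe Island is UTC+11:00, so local arrival = 8:41 AM + 11:00 = 7:41 PM on Jan 26.

7:41 PM on January 26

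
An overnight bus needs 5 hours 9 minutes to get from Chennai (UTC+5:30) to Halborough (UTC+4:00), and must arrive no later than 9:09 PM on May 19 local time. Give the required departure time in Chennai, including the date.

Target arrival in UTC: 9:09 PM − 4:00 = 5:09 PM on May 19.
Subtract 5 hours 9 minutes → departure 12:00 PM UTC on May 19.
Chennai is UTC+5:30: 12:00 PM + 5:30 = 5:30 PM on May 19.

5:30 PM on May 19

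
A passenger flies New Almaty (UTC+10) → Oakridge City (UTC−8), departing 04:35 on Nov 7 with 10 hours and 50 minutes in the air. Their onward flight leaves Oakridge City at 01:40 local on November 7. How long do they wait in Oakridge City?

4 hours 15 minutes

Convert departure to UTC: 04:35 − 10:00 = 18:35 UTC on Nov 6.
Add 10 hours and 50 minutes flight time → 05:25 UTC (Nov 7).
Oakridge City is UTC−8:00, so local arrival = 05:25 − 8:00 = 21:25 on Nov 6.
Layover = 01:40 − 21:25 (+1 day) = 4 hours 15 minutes.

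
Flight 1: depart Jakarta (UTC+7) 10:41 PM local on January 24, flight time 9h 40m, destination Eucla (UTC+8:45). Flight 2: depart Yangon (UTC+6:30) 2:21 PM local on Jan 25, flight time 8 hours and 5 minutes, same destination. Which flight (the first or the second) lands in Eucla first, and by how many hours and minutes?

the first, by 14 hours 35 minutes

Flight 1 in UTC: 10:41 PM − 7:00 = 3:41 PM on Jan 24.
+9 hours and 40 minutes → arrive 1:21 AM UTC on Jan 25.
Flight 2 in UTC: 2:21 PM − 6:30 = 7:51 AM on Jan 25.
+8 hours 5 minutes → arrive 3:56 PM UTC on Jan 25.
Flight 1 lands earlier by 14 hours 35 minutes.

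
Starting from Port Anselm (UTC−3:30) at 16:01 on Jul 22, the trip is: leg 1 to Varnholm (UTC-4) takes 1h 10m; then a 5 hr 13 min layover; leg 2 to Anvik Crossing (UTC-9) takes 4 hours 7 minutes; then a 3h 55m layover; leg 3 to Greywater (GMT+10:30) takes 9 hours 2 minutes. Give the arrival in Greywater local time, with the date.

05:28 on July 24

Convert departure to UTC: 16:01 + 3:30 = 19:31 UTC on Jul 22.
Add 1 hour and 10 minutes leg 1 → 20:41 UTC.
Add 5 hours 13 minutes layover in Varnholm → 01:54 UTC (Jul 23).
Add 4 hours 7 minutes leg 2 → 06:01 UTC.
Add 3 hours 55 minutes layover in Anvik Crossing → 09:56 UTC.
Add 9 hours and 2 minutes leg 3 → 18:58 UTC.
Greywater is UTC+10:30, so local arrival = 18:58 + 10:30 = 05:28 on Jul 24.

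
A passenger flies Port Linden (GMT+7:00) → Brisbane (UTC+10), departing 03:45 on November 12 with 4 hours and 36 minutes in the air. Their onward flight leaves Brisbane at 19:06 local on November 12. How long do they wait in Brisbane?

Convert departure to UTC: 03:45 − 7:00 = 20:45 UTC on Nov 11.
Add 4 hours 36 minutes flight time → 01:21 UTC (Nov 12).
Brisbane is UTC+10:00, so local arrival = 01:21 + 10:00 = 11:21 on Nov 12.
Layover = 19:06 − 11:21 = 7 hours 45 minutes.

7 hours 45 minutes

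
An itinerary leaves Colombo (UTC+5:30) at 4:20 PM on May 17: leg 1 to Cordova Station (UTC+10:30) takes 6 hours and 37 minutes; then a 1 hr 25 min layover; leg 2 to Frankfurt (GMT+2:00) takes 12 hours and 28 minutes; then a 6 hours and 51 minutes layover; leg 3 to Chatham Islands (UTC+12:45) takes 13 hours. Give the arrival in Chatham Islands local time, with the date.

Convert departure to UTC: 4:20 PM − 5:30 = 10:50 AM UTC on May 17.
Add 6 hours 37 minutes leg 1 → 5:27 PM UTC.
Add 1 hour and 25 minutes layover in Cordova Station → 6:52 PM UTC.
Add 12 hours and 28 minutes leg 2 → 7:20 AM UTC (May 18).
Add 6 hours 51 minutes layover in Frankfurt → 2:11 PM UTC.
Add 13 hours leg 3 → 3:11 AM UTC (May 19).
Chatham Islands is UTC+12:45, so local arrival = 3:11 AM + 12:45 = 3:56 PM on May 19.

3:56 PM on May 19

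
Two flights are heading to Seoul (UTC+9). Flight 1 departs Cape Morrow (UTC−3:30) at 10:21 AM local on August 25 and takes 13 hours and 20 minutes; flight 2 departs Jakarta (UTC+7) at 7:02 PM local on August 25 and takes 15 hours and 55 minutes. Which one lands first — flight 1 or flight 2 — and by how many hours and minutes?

the first, by 46 minutes

Flight 1 in UTC: 10:21 AM + 3:30 = 1:51 PM on Aug 25.
+13 hours 20 minutes → arrive 3:11 AM UTC on Aug 26.
Flight 2 in UTC: 7:02 PM − 7:00 = 12:02 PM on Aug 25.
+15 hours 55 minutes → arrive 3:57 AM UTC on Aug 26.
Flight 1 lands earlier by 46 minutes.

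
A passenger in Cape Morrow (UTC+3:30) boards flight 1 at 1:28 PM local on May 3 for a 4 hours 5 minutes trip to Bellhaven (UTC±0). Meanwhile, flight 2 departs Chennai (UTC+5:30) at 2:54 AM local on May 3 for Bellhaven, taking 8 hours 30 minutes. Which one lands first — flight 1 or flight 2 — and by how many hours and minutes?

the second, by 8 hours 9 minutes

Flight 1 in UTC: 1:28 PM − 3:30 = 9:58 AM on May 3.
+4 hours and 5 minutes → arrive 2:03 PM UTC on May 3.
Flight 2 in UTC: 2:54 AM − 5:30 = 9:24 PM on May 2.
+8 hours and 30 minutes → arrive 5:54 AM UTC on May 3.
Flight 2 lands earlier by 8 hours 9 minutes.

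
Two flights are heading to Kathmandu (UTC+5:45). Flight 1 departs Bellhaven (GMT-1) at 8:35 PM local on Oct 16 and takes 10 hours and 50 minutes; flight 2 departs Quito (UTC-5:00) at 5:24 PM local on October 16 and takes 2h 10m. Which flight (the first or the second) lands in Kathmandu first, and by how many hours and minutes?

Flight 1 in UTC: 8:35 PM + 1:00 = 9:35 PM on Oct 16.
+10 hours 50 minutes → arrive 8:25 AM UTC on Oct 17.
Flight 2 in UTC: 5:24 PM + 5:00 = 10:24 PM on Oct 16.
+2 hours and 10 minutes → arrive 12:34 AM UTC on Oct 17.
Flight 2 lands earlier by 7 hours 51 minutes.

the second, by 7 hours 51 minutes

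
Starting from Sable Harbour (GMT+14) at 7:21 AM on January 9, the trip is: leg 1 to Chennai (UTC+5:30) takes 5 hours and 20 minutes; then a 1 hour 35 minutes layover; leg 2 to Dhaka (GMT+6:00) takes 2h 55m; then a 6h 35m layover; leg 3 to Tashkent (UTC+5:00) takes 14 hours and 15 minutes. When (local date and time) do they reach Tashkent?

Convert departure to UTC: 7:21 AM − 14:00 = 5:21 PM UTC on Jan 8.
Add 5 hours and 20 minutes leg 1 → 10:41 PM UTC.
Add 1 hour and 35 minutes layover in Chennai → 12:16 AM UTC (Jan 9).
Add 2 hours 55 minutes leg 2 → 3:11 AM UTC.
Add 6 hours 35 minutes layover in Dhaka → 9:46 AM UTC.
Add 14 hours 15 minutes leg 3 → 12:01 AM UTC (Jan 10).
Tashkent is UTC+5:00, so local arrival = 12:01 AM + 5:00 = 5:01 AM on Jan 10.

5:01 AM on January 10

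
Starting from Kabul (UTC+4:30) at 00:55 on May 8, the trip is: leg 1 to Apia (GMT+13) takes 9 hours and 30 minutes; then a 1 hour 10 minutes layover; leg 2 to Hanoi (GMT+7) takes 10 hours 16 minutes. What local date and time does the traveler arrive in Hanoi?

00:21 on May 9

Convert departure to UTC: 00:55 − 4:30 = 20:25 UTC on May 7.
Add 9 hours 30 minutes leg 1 → 05:55 UTC (May 8).
Add 1 hour 10 minutes layover in Apia → 07:05 UTC.
Add 10 hours and 16 minutes leg 2 → 17:21 UTC.
Hanoi is UTC+7:00, so local arrival = 17:21 + 7:00 = 00:21 on May 9.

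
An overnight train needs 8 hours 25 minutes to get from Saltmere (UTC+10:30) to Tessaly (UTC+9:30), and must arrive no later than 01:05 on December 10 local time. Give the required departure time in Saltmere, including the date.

Target arrival in UTC: 01:05 − 9:30 = 15:35 on Dec 9.
Subtract 8 hours 25 minutes → departure 07:10 UTC on Dec 9.
Saltmere is UTC+10:30: 07:10 + 10:30 = 17:40 on Dec 9.

17:40 on December 9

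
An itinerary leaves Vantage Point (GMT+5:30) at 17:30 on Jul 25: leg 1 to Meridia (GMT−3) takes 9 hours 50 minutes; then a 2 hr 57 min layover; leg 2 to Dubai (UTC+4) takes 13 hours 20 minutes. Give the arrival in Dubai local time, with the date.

18:07 on July 26

Convert departure to UTC: 17:30 − 5:30 = 12:00 UTC on Jul 25.
Add 9 hours and 50 minutes leg 1 → 21:50 UTC.
Add 2 hours 57 minutes layover in Meridia → 00:47 UTC (Jul 26).
Add 13 hours 20 minutes leg 2 → 14:07 UTC.
Dubai is UTC+4:00, so local arrival = 14:07 + 4:00 = 18:07 on Jul 26.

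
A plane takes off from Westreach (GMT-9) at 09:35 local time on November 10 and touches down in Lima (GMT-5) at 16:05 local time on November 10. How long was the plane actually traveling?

2 hours 30 minutes

Lima is 4:00 ahead of Westreach.
Clock-face elapsed time (ignoring zones) is 6 hours 30 minutes.
Actual elapsed = 6 hours 30 minutes − 4:00 = 2 hours 30 minutes.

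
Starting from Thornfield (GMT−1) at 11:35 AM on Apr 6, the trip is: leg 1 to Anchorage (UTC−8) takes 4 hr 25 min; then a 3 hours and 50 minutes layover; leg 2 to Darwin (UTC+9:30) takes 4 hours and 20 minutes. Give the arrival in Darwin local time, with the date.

Convert departure to UTC: 11:35 AM + 1:00 = 12:35 PM UTC on Apr 6.
Add 4 hours and 25 minutes leg 1 → 5:00 PM UTC.
Add 3 hours 50 minutes layover in Anchorage → 8:50 PM UTC.
Add 4 hours and 20 minutes leg 2 → 1:10 AM UTC (Apr 7).
Darwin is UTC+9:30, so local arrival = 1:10 AM + 9:30 = 10:40 AM on Apr 7.

10:40 AM on Apr 7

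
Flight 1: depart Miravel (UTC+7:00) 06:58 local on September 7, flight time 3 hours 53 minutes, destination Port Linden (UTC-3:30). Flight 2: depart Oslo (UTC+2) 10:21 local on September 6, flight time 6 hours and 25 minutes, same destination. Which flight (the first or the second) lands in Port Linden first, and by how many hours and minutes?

the second, by 13 hours 5 minutes

Flight 1 in UTC: 06:58 − 7:00 = 23:58 on Sep 6.
+3 hours and 53 minutes → arrive 03:51 UTC on Sep 7.
Flight 2 in UTC: 10:21 − 2:00 = 08:21 on Sep 6.
+6 hours and 25 minutes → arrive 14:46 UTC on Sep 6.
Flight 2 lands earlier by 13 hours 5 minutes.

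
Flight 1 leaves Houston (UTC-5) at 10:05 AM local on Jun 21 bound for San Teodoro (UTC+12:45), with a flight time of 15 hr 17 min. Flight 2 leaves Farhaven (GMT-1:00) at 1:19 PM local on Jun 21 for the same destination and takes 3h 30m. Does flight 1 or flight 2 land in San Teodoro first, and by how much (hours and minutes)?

Flight 1 in UTC: 10:05 AM + 5:00 = 3:05 PM on Jun 21.
+15 hours and 17 minutes → arrive 6:22 AM UTC on Jun 22.
Flight 2 in UTC: 1:19 PM + 1:00 = 2:19 PM on Jun 21.
+3 hours 30 minutes → arrive 5:49 PM UTC on Jun 21.
Flight 2 lands earlier by 12 hours 33 minutes.

the second, by 12 hours 33 minutes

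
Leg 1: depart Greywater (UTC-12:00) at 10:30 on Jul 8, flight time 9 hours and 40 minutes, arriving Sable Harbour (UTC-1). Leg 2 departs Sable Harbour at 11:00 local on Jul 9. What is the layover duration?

3 hours 50 minutes

Convert departure to UTC: 10:30 + 12:00 = 22:30 UTC on Jul 8.
Add 9 hours and 40 minutes flight time → 08:10 UTC (Jul 9).
Sable Harbour is UTC−1:00, so local arrival = 08:10 − 1:00 = 07:10 on Jul 9.
Layover = 11:00 − 07:10 = 3 hours 50 minutes.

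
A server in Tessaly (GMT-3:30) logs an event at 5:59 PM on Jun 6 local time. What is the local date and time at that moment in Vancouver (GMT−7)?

2:29 PM on Jun 6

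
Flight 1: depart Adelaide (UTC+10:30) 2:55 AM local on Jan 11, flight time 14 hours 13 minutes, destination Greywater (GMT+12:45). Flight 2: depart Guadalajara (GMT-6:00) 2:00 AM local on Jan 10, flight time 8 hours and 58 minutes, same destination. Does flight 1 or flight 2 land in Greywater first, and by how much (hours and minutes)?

the second, by 13 hours 40 minutes

Flight 1 in UTC: 2:55 AM − 10:30 = 4:25 PM on Jan 10.
+14 hours 13 minutes → arrive 6:38 AM UTC on Jan 11.
Flight 2 in UTC: 2:00 AM + 6:00 = 8:00 AM on Jan 10.
+8 hours 58 minutes → arrive 4:58 PM UTC on Jan 10.
Flight 2 lands earlier by 13 hours 40 minutes.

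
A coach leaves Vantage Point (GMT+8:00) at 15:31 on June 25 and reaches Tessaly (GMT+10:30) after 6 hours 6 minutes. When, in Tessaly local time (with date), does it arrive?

00:07 on June 26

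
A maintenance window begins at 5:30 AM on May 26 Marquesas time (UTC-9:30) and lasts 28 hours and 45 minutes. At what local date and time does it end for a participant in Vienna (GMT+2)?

Convert start to UTC: 5:30 AM + 9:30 = 3:00 PM UTC on May 26.
Add 28 hours 45 minutes duration → 7:45 PM UTC (May 27).
Vienna is UTC+2:00, so local end time = 7:45 PM + 2:00 = 9:45 PM on May 27.

9:45 PM on May 27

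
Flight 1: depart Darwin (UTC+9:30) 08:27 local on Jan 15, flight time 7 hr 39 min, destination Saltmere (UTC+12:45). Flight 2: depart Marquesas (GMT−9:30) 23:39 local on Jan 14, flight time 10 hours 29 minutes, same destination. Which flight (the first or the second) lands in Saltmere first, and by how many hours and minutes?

Flight 1 in UTC: 08:27 − 9:30 = 22:57 on Jan 14.
+7 hours and 39 minutes → arrive 06:36 UTC on Jan 15.
Flight 2 in UTC: 23:39 + 9:30 = 09:09 on Jan 15.
+10 hours 29 minutes → arrive 19:38 UTC on Jan 15.
Flight 1 lands earlier by 13 hours 2 minutes.

the first, by 13 hours 2 minutes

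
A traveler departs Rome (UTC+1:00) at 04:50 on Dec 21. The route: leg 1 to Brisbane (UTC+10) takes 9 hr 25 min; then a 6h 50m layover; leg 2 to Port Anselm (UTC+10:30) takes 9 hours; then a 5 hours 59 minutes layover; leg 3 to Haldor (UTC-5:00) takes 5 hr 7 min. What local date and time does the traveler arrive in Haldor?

11:11 on Dec 22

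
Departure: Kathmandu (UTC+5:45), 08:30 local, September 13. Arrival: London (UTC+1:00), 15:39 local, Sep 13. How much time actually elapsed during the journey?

Departure in UTC: 08:30 − 5:45 = 02:45 on Sep 13.
Arrival in UTC: 15:39 − 1:00 = 14:39 on Sep 13.
Elapsed = 14:39 − 02:45 = 11 hours 54 minutes.

11 hours 54 minutes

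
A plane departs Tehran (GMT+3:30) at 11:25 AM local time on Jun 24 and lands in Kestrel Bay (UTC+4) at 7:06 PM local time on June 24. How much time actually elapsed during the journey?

7 hours 11 minutes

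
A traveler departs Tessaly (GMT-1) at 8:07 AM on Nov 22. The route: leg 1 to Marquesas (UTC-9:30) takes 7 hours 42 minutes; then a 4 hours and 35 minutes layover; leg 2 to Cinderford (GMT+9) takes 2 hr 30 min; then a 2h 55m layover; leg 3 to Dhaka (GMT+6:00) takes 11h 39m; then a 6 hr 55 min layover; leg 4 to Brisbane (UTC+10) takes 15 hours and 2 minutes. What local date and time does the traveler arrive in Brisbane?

Convert departure to UTC: 8:07 AM + 1:00 = 9:07 AM UTC on Nov 22.
Add 7 hours 42 minutes leg 1 → 4:49 PM UTC.
Add 4 hours 35 minutes layover in Marquesas → 9:24 PM UTC.
Add 2 hours and 30 minutes leg 2 → 11:54 PM UTC.
Add 2 hours and 55 minutes layover in Cinderford → 2:49 AM UTC (Nov 23).
Add 11 hours 39 minutes leg 3 → 2:28 PM UTC.
Add 6 hours and 55 minutes layover in Dhaka → 9:23 PM UTC.
Add 15 hours and 2 minutes leg 4 → 12:25 PM UTC (Nov 24).
Brisbane is UTC+10:00, so local arrival = 12:25 PM + 10:00 = 10:25 PM on Nov 24.

10:25 PM on November 24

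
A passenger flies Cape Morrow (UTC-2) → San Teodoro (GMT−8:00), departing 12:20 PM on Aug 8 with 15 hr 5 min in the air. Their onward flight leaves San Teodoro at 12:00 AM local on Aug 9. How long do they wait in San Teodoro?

Convert departure to UTC: 12:20 PM + 2:00 = 2:20 PM UTC on Aug 8.
Add 15 hours and 5 minutes flight time → 5:25 AM UTC (Aug 9).
San Teodoro is UTC−8:00, so local arrival = 5:25 AM − 8:00 = 9:25 PM on Aug 8.
Layover = 12:00 AM − 9:25 PM (+1 day) = 2 hours 35 minutes.

2 hours 35 minutes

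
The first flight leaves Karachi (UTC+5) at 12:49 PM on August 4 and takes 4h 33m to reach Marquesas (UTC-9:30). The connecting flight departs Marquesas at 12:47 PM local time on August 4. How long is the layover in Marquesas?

Convert departure to UTC: 12:49 PM − 5:00 = 7:49 AM UTC on Aug 4.
Add 4 hours and 33 minutes flight time → 12:22 PM UTC.
Marquesas is UTC−9:30, so local arrival = 12:22 PM − 9:30 = 2:52 AM on Aug 4.
Layover = 12:47 PM − 2:52 AM = 9 hours 55 minutes.

9 hours 55 minutes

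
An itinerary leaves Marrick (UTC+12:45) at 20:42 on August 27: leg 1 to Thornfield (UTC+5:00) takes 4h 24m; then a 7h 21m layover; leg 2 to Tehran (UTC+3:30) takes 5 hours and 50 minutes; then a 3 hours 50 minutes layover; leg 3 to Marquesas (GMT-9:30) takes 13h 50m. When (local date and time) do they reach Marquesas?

Convert departure to UTC: 20:42 − 12:45 = 07:57 UTC on Aug 27.
Add 4 hours 24 minutes leg 1 → 12:21 UTC.
Add 7 hours and 21 minutes layover in Thornfield → 19:42 UTC.
Add 5 hours and 50 minutes leg 2 → 01:32 UTC (Aug 28).
Add 3 hours 50 minutes layover in Tehran → 05:22 UTC.
Add 13 hours and 50 minutes leg 3 → 19:12 UTC.
Marquesas is UTC−9:30, so local arrival = 19:12 − 9:30 = 09:42 on Aug 28.

09:42 on August 28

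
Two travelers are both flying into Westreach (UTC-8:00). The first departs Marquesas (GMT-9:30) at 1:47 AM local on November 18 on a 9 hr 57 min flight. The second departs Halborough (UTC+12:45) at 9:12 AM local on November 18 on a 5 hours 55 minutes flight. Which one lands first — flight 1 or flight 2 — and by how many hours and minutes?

Flight 1 in UTC: 1:47 AM + 9:30 = 11:17 AM on Nov 18.
+9 hours 57 minutes → arrive 9:14 PM UTC on Nov 18.
Flight 2 in UTC: 9:12 AM − 12:45 = 8:27 PM on Nov 17.
+5 hours and 55 minutes → arrive 2:22 AM UTC on Nov 18.
Flight 2 lands earlier by 18 hours 52 minutes.

the second, by 18 hours 52 minutes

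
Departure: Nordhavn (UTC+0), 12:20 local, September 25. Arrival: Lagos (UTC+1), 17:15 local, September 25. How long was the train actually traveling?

3 hours 55 minutes

Departure is already UTC: 12:20 on Sep 25.
Arrival in UTC: 17:15 − 1:00 = 16:15 on Sep 25.
Elapsed = 16:15 − 12:20 = 3 hours 55 minutes.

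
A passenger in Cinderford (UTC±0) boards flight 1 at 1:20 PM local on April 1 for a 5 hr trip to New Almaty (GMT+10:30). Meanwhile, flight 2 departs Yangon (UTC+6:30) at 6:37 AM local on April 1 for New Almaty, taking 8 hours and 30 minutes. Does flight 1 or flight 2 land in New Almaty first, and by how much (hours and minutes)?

the second, by 9 hours 43 minutes

Flight 1 departs at 1:20 PM UTC (Apr 1).
+5 hours → arrive 6:20 PM UTC on Apr 1.
Flight 2 in UTC: 6:37 AM − 6:30 = 12:07 AM on Apr 1.
+8 hours and 30 minutes → arrive 8:37 AM UTC on Apr 1.
Flight 2 lands earlier by 9 hours 43 minutes.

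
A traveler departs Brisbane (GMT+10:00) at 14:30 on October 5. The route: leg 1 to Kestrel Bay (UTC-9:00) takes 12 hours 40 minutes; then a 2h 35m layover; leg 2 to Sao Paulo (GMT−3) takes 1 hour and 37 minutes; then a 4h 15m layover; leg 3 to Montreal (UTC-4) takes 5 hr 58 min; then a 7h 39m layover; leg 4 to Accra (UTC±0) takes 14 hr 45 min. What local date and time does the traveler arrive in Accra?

Convert departure to UTC: 14:30 − 10:00 = 04:30 UTC on Oct 5.
Add 12 hours 40 minutes leg 1 → 17:10 UTC.
Add 2 hours and 35 minutes layover in Kestrel Bay → 19:45 UTC.
Add 1 hour and 37 minutes leg 2 → 21:22 UTC.
Add 4 hours and 15 minutes layover in Sao Paulo → 01:37 UTC (Oct 6).
Add 5 hours 58 minutes leg 3 → 07:35 UTC.
Add 7 hours 39 minutes layover in Montreal → 15:14 UTC.
Add 14 hours and 45 minutes leg 4 → 05:59 UTC (Oct 7).
Accra is UTC+0, so local arrival is the same: 05:59 on Oct 7.

05:59 on October 7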